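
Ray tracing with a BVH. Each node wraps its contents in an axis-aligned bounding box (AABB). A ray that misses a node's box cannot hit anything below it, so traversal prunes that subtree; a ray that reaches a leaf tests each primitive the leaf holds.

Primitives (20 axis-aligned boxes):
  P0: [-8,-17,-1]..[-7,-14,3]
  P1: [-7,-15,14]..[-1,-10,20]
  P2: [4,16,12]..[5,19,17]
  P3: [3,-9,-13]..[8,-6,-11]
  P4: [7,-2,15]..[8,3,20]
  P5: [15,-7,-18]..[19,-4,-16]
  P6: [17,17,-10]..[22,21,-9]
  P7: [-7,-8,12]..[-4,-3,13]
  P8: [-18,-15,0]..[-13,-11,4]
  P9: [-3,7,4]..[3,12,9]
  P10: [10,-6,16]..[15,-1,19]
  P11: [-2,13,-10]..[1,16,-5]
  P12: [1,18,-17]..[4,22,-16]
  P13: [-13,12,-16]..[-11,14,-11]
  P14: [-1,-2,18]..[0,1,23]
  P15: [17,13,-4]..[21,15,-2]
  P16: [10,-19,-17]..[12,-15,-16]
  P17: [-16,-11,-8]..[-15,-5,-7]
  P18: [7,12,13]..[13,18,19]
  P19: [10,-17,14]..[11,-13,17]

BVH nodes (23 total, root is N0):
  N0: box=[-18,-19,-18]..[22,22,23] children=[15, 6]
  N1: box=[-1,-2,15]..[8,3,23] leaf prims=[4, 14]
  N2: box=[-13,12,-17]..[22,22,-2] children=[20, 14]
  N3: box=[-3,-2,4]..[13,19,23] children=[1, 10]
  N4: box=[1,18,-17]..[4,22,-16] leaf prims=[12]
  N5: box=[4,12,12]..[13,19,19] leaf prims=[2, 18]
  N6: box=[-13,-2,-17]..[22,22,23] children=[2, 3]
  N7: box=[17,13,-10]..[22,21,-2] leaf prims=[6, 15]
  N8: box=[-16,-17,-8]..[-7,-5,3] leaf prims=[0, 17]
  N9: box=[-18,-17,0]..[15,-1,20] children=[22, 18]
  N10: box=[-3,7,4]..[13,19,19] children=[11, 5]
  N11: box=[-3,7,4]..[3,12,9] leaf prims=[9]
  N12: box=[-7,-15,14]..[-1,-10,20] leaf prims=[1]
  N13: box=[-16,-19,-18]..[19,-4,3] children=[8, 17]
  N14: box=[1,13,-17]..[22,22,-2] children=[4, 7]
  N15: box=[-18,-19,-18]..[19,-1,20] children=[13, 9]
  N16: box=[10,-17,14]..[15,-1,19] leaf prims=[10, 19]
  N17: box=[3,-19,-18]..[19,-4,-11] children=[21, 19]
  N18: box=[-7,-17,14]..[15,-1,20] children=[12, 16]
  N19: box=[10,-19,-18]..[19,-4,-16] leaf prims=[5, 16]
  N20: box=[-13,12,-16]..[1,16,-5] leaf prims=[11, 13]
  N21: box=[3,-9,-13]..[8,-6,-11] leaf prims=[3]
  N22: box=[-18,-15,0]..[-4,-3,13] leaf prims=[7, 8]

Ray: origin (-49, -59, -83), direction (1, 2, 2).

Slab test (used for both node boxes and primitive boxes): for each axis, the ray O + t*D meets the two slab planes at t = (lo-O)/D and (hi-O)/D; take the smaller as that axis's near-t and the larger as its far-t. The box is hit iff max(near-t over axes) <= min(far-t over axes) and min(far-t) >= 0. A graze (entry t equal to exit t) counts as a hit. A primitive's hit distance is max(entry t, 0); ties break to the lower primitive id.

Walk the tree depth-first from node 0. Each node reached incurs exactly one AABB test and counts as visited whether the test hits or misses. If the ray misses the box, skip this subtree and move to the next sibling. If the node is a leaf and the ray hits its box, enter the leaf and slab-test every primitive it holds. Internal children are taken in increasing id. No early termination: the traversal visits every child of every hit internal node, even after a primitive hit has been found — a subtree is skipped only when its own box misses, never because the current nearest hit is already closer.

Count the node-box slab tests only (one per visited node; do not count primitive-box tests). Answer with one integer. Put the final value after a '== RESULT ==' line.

Traverse from the root:
N0 x:[31,71] y:[20,81/2] z:[65/2,53] -> hit [65/2,81/2], descend [6, 15]
  N6 x:[36,71] y:[57/2,81/2] z:[33,53] -> hit [36,81/2], descend [2, 3]
    N2 x:[36,71] y:[71/2,81/2] z:[33,81/2] -> hit [36,81/2], descend [14, 20]
      N14 x:[50,71] y:[36,81/2] z:[33,81/2] -> miss, prune
      N20 x:[36,50] y:[71/2,75/2] z:[67/2,39] -> hit [36,75/2] leaf, test {P11(miss), P13@t=36}
    N3 x:[46,62] y:[57/2,39] z:[87/2,53] -> miss, prune
  N15 x:[31,68] y:[20,29] z:[65/2,103/2] -> miss, prune

Summary -> nodes [0, 6, 2, 14, 20, 3, 15]; box-tests=7; leaf-entries=1; first=P13

== RESULT ==
7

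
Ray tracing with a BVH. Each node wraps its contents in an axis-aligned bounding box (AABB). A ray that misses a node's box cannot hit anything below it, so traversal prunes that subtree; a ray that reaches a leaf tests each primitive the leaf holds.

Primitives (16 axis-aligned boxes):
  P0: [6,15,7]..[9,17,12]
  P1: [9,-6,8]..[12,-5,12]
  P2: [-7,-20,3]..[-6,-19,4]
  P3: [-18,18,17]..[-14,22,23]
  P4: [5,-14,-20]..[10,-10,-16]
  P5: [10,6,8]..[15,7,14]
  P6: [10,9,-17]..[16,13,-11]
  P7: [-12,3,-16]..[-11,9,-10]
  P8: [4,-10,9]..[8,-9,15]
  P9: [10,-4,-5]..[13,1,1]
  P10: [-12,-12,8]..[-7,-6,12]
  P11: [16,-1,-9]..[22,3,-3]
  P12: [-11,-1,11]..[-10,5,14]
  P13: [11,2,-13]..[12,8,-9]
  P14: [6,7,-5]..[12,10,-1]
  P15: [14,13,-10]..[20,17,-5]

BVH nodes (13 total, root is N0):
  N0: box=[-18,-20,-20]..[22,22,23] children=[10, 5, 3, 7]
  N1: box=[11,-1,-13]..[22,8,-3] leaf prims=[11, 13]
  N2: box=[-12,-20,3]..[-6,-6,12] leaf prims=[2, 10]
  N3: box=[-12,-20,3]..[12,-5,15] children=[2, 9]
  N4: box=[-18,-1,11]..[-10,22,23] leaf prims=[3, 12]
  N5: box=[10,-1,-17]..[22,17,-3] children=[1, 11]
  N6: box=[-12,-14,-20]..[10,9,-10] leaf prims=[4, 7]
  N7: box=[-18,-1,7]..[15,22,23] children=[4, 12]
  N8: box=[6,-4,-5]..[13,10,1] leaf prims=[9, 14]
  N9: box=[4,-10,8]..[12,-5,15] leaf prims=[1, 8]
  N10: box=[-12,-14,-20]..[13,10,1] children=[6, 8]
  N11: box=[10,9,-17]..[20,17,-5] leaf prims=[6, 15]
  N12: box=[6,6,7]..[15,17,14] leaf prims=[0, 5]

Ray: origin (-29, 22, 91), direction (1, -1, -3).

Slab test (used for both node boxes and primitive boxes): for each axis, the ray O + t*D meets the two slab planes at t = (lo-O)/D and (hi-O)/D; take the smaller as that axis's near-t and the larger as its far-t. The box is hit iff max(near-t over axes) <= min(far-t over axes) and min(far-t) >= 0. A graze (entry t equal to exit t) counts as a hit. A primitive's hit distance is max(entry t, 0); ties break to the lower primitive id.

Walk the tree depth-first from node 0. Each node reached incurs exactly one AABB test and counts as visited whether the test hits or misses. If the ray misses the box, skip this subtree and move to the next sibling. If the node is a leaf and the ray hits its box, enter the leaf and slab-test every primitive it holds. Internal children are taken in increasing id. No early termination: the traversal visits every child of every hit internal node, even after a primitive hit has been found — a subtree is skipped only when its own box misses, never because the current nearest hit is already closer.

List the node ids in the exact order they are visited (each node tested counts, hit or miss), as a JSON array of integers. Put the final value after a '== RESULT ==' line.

Traverse from the root:
N0 x:[11,51] y:[0,42] z:[68/3,37] -> hit [68/3,37], descend [3, 5, 7, 10]
  N3 x:[17,41] y:[27,42] z:[76/3,88/3] -> hit [27,88/3], descend [2, 9]
    N2 x:[17,23] y:[28,42] z:[79/3,88/3] -> miss, prune
    N9 x:[33,41] y:[27,32] z:[76/3,83/3] -> miss, prune
  N5 x:[39,51] y:[5,23] z:[94/3,36] -> miss, prune
  N7 x:[11,44] y:[0,23] z:[68/3,28] -> hit [68/3,23], descend [4, 12]
    N4 x:[11,19] y:[0,23] z:[68/3,80/3] -> miss, prune
    N12 x:[35,44] y:[5,16] z:[77/3,28] -> miss, prune
  N10 x:[17,42] y:[12,36] z:[30,37] -> hit [30,36], descend [6, 8]
    N6 x:[17,39] y:[13,36] z:[101/3,37] -> hit [101/3,36] leaf, test {P4@t=107/3, P7(miss)}
    N8 x:[35,42] y:[12,26] z:[30,32] -> miss, prune

Visited [0, 3, 2, 9, 5, 7, 4, 12, 10, 6, 8]. Tests: 11 box, 1 leaf. Nearest: P4.

== RESULT ==
[0, 3, 2, 9, 5, 7, 4, 12, 10, 6, 8]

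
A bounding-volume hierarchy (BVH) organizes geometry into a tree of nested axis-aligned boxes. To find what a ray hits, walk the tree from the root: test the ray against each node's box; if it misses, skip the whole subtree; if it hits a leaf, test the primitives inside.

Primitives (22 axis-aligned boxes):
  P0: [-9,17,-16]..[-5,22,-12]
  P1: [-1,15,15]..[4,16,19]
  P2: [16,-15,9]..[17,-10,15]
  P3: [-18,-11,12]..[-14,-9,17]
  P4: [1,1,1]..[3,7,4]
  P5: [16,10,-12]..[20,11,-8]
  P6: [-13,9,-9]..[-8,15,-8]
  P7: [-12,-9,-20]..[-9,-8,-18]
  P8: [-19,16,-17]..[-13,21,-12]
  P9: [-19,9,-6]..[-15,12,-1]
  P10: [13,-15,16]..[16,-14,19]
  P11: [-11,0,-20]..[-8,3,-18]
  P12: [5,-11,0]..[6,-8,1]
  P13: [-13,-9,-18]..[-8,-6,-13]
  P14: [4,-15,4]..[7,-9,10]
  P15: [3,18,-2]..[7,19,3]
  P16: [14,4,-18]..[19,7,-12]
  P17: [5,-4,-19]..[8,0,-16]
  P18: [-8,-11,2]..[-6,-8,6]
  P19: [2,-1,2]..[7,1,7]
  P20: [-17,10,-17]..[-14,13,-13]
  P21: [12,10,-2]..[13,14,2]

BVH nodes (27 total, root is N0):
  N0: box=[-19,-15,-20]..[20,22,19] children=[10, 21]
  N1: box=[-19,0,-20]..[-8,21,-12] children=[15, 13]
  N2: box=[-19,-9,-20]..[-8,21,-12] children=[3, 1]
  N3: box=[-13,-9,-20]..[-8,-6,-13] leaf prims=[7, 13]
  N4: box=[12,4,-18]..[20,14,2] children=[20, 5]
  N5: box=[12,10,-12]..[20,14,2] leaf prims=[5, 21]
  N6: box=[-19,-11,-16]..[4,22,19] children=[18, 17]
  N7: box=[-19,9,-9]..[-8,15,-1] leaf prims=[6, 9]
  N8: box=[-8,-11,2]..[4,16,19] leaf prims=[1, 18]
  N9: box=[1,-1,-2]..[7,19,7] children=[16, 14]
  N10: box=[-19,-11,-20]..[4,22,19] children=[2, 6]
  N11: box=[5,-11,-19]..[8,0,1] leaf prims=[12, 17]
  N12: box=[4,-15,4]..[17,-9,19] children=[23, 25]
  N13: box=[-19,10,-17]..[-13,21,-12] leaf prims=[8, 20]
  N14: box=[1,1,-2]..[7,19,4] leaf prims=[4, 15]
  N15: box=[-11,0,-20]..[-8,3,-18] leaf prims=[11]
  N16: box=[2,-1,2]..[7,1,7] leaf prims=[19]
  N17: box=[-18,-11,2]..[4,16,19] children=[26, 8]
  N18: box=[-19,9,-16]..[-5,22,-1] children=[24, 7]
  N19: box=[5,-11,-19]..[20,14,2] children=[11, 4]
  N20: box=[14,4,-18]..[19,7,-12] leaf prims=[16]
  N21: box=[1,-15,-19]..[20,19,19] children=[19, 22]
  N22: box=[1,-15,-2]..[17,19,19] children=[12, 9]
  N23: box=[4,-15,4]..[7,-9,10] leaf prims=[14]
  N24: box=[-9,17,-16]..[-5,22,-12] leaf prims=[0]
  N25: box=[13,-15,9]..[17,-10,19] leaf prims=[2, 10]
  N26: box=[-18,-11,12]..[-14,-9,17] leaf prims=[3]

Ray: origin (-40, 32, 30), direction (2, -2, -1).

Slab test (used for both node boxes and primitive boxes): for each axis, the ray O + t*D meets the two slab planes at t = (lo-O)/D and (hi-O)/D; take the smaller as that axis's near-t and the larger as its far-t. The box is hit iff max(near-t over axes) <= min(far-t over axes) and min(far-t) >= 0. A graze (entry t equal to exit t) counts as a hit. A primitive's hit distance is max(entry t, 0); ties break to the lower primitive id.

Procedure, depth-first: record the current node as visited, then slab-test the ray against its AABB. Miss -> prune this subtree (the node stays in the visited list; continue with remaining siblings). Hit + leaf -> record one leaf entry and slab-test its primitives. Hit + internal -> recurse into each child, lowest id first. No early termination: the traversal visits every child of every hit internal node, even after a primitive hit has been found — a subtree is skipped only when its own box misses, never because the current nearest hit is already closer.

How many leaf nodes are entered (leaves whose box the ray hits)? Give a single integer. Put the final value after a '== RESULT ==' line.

Traverse from the root:
N0 x:[21/2,30] y:[5,47/2] z:[11,50] -> hit [11,47/2], descend [10, 21]
  N10 x:[21/2,22] y:[5,43/2] z:[11,50] -> hit [11,43/2], descend [2, 6]
    N2 x:[21/2,16] y:[11/2,41/2] z:[42,50] -> miss, prune
    N6 x:[21/2,22] y:[5,43/2] z:[11,46] -> hit [11,43/2], descend [17, 18]
      N17 x:[11,22] y:[8,43/2] z:[11,28] -> hit [11,43/2], descend [8, 26]
        N8 x:[16,22] y:[8,43/2] z:[11,28] -> hit [16,43/2] leaf, test {P1(miss), P18(miss)}
        N26 x:[11,13] y:[41/2,43/2] z:[13,18] -> miss, prune
      N18 x:[21/2,35/2] y:[5,23/2] z:[31,46] -> miss, prune
  N21 x:[41/2,30] y:[13/2,47/2] z:[11,49] -> hit [41/2,47/2], descend [19, 22]
    N19 x:[45/2,30] y:[9,43/2] z:[28,49] -> miss, prune
    N22 x:[41/2,57/2] y:[13/2,47/2] z:[11,32] -> hit [41/2,47/2], descend [9, 12]
      N9 x:[41/2,47/2] y:[13/2,33/2] z:[23,32] -> miss, prune
      N12 x:[22,57/2] y:[41/2,47/2] z:[11,26] -> hit [22,47/2], descend [23, 25]
        N23 x:[22,47/2] y:[41/2,47/2] z:[20,26] -> hit [22,47/2] leaf, test {P14@t=22}
        N25 x:[53/2,57/2] y:[21,47/2] z:[11,21] -> miss, prune

Visited [0, 10, 2, 6, 17, 8, 26, 18, 21, 19, 22, 9, 12, 23, 25]. Tests: 15 box, 2 leaf. Nearest: P14.

== RESULT ==
2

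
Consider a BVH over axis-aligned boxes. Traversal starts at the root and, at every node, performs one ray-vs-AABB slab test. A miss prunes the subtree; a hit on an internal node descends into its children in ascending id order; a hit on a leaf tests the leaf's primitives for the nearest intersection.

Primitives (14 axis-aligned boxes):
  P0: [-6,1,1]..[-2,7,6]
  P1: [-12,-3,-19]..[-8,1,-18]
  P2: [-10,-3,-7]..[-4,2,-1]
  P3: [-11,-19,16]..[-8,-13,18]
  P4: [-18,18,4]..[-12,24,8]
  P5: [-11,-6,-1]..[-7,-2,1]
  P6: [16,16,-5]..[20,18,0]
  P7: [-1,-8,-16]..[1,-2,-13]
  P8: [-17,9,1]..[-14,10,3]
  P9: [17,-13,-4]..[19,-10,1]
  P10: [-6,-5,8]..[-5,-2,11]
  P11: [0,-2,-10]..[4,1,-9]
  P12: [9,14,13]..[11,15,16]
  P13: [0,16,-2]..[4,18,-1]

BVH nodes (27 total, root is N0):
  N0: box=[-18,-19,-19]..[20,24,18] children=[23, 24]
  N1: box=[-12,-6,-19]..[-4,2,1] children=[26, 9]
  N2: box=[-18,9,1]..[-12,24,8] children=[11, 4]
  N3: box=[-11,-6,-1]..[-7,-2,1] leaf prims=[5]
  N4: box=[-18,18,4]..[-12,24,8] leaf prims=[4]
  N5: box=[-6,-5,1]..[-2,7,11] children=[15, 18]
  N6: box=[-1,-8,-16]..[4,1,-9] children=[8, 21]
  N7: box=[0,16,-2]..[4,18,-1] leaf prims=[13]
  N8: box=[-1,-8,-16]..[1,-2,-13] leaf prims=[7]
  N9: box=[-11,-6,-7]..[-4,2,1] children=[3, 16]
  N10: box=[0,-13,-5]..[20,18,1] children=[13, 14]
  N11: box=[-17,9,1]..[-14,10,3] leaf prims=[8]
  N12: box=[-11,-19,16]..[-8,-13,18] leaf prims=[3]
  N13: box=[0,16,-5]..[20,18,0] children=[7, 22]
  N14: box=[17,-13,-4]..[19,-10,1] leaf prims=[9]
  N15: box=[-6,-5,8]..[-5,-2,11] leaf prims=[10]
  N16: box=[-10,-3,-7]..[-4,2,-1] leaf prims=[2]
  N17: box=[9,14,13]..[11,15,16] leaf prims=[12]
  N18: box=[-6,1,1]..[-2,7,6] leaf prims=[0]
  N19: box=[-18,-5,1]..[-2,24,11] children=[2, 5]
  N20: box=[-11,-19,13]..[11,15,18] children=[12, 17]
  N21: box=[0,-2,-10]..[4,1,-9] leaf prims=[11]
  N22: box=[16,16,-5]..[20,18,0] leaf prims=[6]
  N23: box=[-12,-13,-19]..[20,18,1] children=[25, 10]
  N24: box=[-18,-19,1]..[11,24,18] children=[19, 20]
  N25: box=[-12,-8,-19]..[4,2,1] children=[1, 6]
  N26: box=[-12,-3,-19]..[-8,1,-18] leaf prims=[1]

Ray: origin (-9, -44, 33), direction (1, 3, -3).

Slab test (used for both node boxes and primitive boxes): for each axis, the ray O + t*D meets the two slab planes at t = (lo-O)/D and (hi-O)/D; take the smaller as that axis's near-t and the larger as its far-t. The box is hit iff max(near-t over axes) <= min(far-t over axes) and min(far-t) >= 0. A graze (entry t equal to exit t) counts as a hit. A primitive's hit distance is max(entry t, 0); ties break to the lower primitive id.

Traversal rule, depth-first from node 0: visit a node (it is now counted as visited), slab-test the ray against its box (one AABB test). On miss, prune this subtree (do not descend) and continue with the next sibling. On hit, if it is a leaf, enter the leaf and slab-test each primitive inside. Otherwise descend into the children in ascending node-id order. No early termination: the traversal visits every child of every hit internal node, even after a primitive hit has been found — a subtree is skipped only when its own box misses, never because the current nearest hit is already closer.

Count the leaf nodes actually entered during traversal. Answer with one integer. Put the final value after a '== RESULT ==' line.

Walk:
N0 x:[-9,29] y:[25/3,68/3] z:[5,52/3] -> hit [25/3,52/3], descend [23, 24]
  N23 x:[-3,29] y:[31/3,62/3] z:[32/3,52/3] -> hit [32/3,52/3], descend [10, 25]
    N10 x:[9,29] y:[31/3,62/3] z:[32/3,38/3] -> hit [32/3,38/3], descend [13, 14]
      N13 x:[9,29] y:[20,62/3] z:[11,38/3] -> miss, prune
      N14 x:[26,28] y:[31/3,34/3] z:[32/3,37/3] -> miss, prune
    N25 x:[-3,13] y:[12,46/3] z:[32/3,52/3] -> hit [12,13], descend [1, 6]
      N1 x:[-3,5] y:[38/3,46/3] z:[32/3,52/3] -> miss, prune
      N6 x:[8,13] y:[12,15] z:[14,49/3] -> miss, prune
  N24 x:[-9,20] y:[25/3,68/3] z:[5,32/3] -> hit [25/3,32/3], descend [19, 20]
    N19 x:[-9,7] y:[13,68/3] z:[22/3,32/3] -> miss, prune
    N20 x:[-2,20] y:[25/3,59/3] z:[5,20/3] -> miss, prune

11 AABB tests over nodes [0, 23, 10, 13, 14, 25, 1, 6, 24, 19, 20]; 0 leaves entered; closest miss.

== RESULT ==
0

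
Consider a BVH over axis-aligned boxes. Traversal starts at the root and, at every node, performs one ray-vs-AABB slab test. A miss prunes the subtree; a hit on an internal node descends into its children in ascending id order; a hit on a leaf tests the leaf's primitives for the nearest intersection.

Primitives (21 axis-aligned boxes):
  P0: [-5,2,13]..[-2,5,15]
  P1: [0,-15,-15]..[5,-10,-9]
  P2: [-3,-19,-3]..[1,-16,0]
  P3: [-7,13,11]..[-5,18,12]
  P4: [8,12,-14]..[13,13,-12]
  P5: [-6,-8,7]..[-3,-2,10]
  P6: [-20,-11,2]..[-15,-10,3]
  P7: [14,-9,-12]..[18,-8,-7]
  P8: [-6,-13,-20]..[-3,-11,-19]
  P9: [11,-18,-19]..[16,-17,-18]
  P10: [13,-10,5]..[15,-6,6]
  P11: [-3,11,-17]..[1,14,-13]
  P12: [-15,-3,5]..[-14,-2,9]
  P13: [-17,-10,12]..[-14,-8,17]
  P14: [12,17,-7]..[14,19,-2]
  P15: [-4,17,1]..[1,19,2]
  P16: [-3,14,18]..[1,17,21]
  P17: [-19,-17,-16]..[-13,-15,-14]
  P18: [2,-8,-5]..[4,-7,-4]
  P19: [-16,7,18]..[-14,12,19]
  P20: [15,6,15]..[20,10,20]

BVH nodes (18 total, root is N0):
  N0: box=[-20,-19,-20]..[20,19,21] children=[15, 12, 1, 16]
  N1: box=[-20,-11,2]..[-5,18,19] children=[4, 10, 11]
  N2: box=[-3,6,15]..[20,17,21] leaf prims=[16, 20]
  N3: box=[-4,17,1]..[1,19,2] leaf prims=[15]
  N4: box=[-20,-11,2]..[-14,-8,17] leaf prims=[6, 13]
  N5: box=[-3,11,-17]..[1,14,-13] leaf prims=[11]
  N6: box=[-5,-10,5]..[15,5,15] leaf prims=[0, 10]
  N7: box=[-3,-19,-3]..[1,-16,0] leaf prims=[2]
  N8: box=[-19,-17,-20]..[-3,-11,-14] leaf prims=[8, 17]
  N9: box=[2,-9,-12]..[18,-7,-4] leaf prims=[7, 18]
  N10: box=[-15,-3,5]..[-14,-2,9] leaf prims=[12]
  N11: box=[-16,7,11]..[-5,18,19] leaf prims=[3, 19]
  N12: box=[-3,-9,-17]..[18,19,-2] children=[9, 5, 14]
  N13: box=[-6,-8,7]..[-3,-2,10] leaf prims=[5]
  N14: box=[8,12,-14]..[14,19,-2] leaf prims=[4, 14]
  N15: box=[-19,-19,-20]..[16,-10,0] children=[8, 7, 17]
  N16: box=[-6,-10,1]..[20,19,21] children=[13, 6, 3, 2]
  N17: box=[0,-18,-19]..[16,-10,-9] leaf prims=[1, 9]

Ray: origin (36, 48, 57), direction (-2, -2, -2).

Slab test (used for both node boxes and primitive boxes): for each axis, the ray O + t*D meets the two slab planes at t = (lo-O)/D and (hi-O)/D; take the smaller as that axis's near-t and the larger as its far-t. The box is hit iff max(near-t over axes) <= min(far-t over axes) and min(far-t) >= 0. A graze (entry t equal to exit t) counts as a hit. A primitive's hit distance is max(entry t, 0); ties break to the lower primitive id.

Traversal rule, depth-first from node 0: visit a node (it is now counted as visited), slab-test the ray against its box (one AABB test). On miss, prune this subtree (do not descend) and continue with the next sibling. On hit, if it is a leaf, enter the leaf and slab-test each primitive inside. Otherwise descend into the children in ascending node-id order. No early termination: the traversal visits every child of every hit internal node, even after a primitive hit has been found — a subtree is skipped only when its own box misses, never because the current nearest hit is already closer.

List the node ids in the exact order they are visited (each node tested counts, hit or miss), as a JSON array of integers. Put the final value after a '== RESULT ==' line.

Trace the traversal:
N0 x:[8,28] y:[29/2,67/2] z:[18,77/2] -> hit [18,28], descend [1, 12, 15, 16]
  N1 x:[41/2,28] y:[15,59/2] z:[19,55/2] -> hit [41/2,55/2], descend [4, 10, 11]
    N4 x:[25,28] y:[28,59/2] z:[20,55/2] -> miss, prune
    N10 x:[25,51/2] y:[25,51/2] z:[24,26] -> hit [25,51/2] leaf, test {P12@t=25}
    N11 x:[41/2,26] y:[15,41/2] z:[19,23] -> hit [41/2,41/2] leaf, test {P3(miss), P19(miss)}
  N12 x:[9,39/2] y:[29/2,57/2] z:[59/2,37] -> miss, prune
  N15 x:[10,55/2] y:[29,67/2] z:[57/2,77/2] -> miss, prune
  N16 x:[8,21] y:[29/2,29] z:[18,28] -> hit [18,21], descend [2, 3, 6, 13]
    N2 x:[8,39/2] y:[31/2,21] z:[18,21] -> hit [18,39/2] leaf, test {P16(miss), P20(miss)}
    N3 x:[35/2,20] y:[29/2,31/2] z:[55/2,28] -> miss, prune
    N6 x:[21/2,41/2] y:[43/2,29] z:[21,26] -> miss, prune
    N13 x:[39/2,21] y:[25,28] z:[47/2,25] -> miss, prune

Visited [0, 1, 4, 10, 11, 12, 15, 16, 2, 3, 6, 13]. Tests: 12 box, 3 leaf. Nearest: P12.

== RESULT ==
[0, 1, 4, 10, 11, 12, 15, 16, 2, 3, 6, 13]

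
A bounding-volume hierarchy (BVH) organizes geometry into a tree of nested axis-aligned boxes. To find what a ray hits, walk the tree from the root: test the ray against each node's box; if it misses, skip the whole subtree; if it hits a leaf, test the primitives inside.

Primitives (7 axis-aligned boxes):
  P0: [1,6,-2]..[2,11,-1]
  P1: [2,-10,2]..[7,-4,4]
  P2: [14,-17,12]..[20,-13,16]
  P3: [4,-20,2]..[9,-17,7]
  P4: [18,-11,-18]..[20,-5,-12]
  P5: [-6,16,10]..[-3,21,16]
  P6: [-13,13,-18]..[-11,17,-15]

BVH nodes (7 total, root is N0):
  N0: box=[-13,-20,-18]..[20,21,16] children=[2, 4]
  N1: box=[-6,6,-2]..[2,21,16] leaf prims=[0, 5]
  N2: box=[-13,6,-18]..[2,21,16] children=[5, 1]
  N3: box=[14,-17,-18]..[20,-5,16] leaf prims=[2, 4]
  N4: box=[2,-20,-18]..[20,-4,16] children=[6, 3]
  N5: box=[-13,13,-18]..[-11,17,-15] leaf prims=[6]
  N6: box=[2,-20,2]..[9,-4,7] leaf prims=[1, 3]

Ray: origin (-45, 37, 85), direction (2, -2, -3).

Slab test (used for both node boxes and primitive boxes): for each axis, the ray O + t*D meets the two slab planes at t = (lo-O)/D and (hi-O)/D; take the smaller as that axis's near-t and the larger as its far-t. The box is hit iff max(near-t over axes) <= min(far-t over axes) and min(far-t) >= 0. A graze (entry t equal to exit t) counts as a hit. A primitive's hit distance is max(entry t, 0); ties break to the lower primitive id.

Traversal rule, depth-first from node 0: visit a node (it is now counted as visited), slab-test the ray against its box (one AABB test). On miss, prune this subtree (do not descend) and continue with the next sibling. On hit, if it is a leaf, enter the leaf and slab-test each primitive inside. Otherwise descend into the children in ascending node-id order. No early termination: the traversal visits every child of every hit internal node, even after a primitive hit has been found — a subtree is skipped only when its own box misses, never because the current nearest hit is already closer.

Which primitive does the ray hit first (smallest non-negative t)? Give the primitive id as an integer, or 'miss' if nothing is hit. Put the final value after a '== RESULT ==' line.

Walk:
N0 x:[16,65/2] y:[8,57/2] z:[23,103/3] -> hit [23,57/2], descend [2, 4]
  N2 x:[16,47/2] y:[8,31/2] z:[23,103/3] -> miss, prune
  N4 x:[47/2,65/2] y:[41/2,57/2] z:[23,103/3] -> hit [47/2,57/2], descend [3, 6]
    N3 x:[59/2,65/2] y:[21,27] z:[23,103/3] -> miss, prune
    N6 x:[47/2,27] y:[41/2,57/2] z:[26,83/3] -> hit [26,27] leaf, test {P1(miss), P3@t=27}

Summary -> nodes [0, 2, 4, 3, 6]; box-tests=5; leaf-entries=1; first=P3

== RESULT ==
3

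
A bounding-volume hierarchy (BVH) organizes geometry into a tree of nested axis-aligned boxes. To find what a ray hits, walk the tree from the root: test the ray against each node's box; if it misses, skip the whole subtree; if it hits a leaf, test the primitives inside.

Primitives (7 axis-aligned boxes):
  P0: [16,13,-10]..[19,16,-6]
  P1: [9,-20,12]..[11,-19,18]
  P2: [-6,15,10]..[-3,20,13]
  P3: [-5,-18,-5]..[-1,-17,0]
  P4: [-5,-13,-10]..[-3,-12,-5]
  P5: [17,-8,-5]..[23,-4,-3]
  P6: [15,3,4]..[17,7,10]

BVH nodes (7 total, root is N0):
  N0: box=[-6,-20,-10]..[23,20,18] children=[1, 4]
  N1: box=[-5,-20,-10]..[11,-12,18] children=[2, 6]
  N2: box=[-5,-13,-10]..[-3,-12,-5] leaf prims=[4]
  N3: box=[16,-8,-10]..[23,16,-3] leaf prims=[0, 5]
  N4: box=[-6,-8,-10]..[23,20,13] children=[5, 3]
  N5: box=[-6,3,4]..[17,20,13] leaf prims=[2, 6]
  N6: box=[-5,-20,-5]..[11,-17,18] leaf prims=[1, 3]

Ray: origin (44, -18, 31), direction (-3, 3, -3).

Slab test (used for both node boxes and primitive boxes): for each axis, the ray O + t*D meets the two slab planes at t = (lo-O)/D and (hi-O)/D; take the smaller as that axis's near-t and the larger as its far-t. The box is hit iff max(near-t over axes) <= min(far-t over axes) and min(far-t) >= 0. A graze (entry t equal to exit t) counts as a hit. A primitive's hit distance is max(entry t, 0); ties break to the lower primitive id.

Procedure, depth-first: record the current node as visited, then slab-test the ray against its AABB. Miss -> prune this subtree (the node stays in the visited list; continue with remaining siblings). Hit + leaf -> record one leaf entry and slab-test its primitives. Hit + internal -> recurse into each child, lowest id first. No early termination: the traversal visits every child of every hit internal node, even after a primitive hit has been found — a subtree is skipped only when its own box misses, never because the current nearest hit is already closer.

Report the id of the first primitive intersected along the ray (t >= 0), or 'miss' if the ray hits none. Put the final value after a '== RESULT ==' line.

Trace the traversal:
N0 x:[7,50/3] y:[-2/3,38/3] z:[13/3,41/3] -> hit [7,38/3], descend [1, 4]
  N1 x:[11,49/3] y:[-2/3,2] z:[13/3,41/3] -> miss, prune
  N4 x:[7,50/3] y:[10/3,38/3] z:[6,41/3] -> hit [7,38/3], descend [3, 5]
    N3 x:[7,28/3] y:[10/3,34/3] z:[34/3,41/3] -> miss, prune
    N5 x:[9,50/3] y:[7,38/3] z:[6,9] -> hit [9,9] leaf, test {P2(miss), P6(miss)}

order=[0, 1, 4, 3, 5]  |boxes|=5  |leaves|=1  hit=miss

== RESULT ==
miss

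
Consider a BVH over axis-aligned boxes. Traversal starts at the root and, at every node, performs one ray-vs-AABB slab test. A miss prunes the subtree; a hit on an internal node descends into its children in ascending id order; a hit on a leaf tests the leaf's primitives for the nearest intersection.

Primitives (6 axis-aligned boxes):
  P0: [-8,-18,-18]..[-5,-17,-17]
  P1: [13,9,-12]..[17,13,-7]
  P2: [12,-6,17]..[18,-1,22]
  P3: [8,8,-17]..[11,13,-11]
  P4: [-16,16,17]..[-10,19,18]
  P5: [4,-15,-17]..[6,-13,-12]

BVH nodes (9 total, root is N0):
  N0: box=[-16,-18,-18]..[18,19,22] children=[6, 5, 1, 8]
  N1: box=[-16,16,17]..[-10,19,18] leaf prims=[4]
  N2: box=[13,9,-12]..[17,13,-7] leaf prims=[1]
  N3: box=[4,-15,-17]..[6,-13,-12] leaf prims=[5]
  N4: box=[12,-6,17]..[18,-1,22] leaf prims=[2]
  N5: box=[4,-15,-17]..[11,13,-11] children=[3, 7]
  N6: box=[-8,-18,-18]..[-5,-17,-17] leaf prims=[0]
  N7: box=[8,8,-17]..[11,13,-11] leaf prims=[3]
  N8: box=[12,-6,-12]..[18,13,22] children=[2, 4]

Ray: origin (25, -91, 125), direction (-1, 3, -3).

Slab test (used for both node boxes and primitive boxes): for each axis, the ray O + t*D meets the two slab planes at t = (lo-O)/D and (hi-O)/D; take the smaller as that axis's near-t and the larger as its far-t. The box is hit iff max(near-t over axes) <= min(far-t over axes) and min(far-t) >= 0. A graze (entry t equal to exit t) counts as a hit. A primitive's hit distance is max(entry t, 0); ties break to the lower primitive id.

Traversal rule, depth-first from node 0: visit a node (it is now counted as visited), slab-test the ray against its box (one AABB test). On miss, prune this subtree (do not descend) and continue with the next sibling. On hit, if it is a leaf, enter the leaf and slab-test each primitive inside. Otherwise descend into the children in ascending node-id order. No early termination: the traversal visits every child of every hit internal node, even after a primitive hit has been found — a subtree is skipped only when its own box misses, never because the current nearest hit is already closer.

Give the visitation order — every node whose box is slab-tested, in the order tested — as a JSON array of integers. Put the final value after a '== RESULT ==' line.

Traverse from the root:
N0 x:[7,41] y:[73/3,110/3] z:[103/3,143/3] -> hit [103/3,110/3], descend [1, 5, 6, 8]
  N1 x:[35,41] y:[107/3,110/3] z:[107/3,36] -> hit [107/3,36] leaf, test {P4@t=107/3}
  N5 x:[14,21] y:[76/3,104/3] z:[136/3,142/3] -> miss, prune
  N6 x:[30,33] y:[73/3,74/3] z:[142/3,143/3] -> miss, prune
  N8 x:[7,13] y:[85/3,104/3] z:[103/3,137/3] -> miss, prune

order=[0, 1, 5, 6, 8]  |boxes|=5  |leaves|=1  hit=P4

== RESULT ==
[0, 1, 5, 6, 8]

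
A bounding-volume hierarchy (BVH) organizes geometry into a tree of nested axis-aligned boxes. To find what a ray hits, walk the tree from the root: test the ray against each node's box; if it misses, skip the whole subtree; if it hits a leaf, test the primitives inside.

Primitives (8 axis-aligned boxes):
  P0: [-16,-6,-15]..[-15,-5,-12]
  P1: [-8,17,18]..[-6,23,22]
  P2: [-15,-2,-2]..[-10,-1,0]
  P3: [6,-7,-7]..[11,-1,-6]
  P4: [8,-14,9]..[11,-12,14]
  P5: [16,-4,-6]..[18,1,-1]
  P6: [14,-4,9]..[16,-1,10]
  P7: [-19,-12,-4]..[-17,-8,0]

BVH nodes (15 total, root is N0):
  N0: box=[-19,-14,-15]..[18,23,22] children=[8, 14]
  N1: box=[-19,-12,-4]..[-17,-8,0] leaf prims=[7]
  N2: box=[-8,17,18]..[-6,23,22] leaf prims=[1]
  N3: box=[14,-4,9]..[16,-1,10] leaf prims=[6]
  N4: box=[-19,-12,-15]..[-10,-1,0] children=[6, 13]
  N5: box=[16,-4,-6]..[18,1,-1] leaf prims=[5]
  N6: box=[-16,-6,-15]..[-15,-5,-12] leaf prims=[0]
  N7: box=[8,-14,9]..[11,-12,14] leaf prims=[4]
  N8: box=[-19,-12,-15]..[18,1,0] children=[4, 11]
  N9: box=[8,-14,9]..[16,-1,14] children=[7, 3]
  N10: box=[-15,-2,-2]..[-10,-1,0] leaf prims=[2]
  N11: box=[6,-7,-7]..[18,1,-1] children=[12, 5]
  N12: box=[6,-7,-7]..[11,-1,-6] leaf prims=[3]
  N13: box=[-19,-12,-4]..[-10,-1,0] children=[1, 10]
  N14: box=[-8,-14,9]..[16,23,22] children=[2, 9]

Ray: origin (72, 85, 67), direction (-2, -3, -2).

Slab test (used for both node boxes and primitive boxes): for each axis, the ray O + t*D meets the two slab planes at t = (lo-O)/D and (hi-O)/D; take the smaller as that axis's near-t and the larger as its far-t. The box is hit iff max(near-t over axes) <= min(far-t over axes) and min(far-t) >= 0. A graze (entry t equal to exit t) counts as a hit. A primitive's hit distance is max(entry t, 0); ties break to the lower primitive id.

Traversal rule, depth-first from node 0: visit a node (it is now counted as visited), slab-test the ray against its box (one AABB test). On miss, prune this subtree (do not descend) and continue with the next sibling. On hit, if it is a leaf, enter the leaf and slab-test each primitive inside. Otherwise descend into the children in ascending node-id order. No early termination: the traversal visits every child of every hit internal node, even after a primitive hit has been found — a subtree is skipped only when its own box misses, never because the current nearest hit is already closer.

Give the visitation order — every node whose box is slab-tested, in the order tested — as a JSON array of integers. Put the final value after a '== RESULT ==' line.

Trace the traversal:
N0 x:[27,91/2] y:[62/3,33] z:[45/2,41] -> hit [27,33], descend [8, 14]
  N8 x:[27,91/2] y:[28,97/3] z:[67/2,41] -> miss, prune
  N14 x:[28,40] y:[62/3,33] z:[45/2,29] -> hit [28,29], descend [2, 9]
    N2 x:[39,40] y:[62/3,68/3] z:[45/2,49/2] -> miss, prune
    N9 x:[28,32] y:[86/3,33] z:[53/2,29] -> hit [86/3,29], descend [3, 7]
      N3 x:[28,29] y:[86/3,89/3] z:[57/2,29] -> hit [86/3,29] leaf, test {P6@t=86/3}
      N7 x:[61/2,32] y:[97/3,33] z:[53/2,29] -> miss, prune

Visited [0, 8, 14, 2, 9, 3, 7]. Tests: 7 box, 1 leaf. Nearest: P6.

== RESULT ==
[0, 8, 14, 2, 9, 3, 7]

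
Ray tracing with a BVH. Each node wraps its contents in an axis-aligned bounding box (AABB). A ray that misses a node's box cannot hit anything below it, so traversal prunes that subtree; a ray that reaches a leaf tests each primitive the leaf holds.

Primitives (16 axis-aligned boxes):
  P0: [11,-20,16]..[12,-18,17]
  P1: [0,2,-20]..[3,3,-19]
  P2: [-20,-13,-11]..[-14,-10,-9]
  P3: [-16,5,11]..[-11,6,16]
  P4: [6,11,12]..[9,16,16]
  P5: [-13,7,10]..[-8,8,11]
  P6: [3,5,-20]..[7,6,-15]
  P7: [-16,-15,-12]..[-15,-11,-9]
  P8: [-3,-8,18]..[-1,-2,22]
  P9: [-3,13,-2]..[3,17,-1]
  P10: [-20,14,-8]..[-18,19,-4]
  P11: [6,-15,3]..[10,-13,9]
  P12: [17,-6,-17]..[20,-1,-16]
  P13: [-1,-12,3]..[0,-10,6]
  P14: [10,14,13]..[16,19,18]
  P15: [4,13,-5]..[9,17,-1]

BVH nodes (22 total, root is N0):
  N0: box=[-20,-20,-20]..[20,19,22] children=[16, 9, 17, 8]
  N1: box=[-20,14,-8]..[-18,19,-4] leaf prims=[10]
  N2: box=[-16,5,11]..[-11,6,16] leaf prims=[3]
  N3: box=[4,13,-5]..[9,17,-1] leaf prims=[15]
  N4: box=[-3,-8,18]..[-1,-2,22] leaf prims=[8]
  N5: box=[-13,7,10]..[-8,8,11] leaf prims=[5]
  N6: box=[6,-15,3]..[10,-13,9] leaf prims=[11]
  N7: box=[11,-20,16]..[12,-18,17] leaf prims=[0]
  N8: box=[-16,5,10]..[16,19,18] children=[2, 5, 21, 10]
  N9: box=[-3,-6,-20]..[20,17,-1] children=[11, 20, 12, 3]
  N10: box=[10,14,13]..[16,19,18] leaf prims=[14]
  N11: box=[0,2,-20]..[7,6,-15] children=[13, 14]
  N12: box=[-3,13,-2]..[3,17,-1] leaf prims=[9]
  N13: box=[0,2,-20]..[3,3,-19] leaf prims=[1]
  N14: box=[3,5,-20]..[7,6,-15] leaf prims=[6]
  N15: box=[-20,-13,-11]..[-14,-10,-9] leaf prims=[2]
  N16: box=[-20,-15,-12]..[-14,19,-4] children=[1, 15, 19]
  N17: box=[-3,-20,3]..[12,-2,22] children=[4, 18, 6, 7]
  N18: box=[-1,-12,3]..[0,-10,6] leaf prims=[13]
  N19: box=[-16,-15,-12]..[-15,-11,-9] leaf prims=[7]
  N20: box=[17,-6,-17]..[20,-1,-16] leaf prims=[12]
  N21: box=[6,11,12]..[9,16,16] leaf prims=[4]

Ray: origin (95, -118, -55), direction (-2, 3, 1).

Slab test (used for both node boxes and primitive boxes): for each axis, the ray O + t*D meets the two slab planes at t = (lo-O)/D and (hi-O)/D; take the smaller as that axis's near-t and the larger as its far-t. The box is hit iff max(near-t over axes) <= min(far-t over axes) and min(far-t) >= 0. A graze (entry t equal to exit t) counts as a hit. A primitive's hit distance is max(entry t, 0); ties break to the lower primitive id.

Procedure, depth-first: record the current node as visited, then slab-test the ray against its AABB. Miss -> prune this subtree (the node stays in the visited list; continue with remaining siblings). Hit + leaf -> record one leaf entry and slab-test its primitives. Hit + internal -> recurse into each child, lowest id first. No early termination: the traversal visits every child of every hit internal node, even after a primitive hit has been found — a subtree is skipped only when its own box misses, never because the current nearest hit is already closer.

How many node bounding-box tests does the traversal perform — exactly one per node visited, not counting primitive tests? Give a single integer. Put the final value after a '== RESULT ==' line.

Walk:
N0 x:[75/2,115/2] y:[98/3,137/3] z:[35,77] -> hit [75/2,137/3], descend [8, 9, 16, 17]
  N8 x:[79/2,111/2] y:[41,137/3] z:[65,73] -> miss, prune
  N9 x:[75/2,49] y:[112/3,45] z:[35,54] -> hit [75/2,45], descend [3, 11, 12, 20]
    N3 x:[43,91/2] y:[131/3,45] z:[50,54] -> miss, prune
    N11 x:[44,95/2] y:[40,124/3] z:[35,40] -> miss, prune
    N12 x:[46,49] y:[131/3,45] z:[53,54] -> miss, prune
    N20 x:[75/2,39] y:[112/3,39] z:[38,39] -> hit [38,39] leaf, test {P12@t=38}
  N16 x:[109/2,115/2] y:[103/3,137/3] z:[43,51] -> miss, prune
  N17 x:[83/2,49] y:[98/3,116/3] z:[58,77] -> miss, prune

order=[0, 8, 9, 3, 11, 12, 20, 16, 17]  |boxes|=9  |leaves|=1  hit=P12

== RESULT ==
9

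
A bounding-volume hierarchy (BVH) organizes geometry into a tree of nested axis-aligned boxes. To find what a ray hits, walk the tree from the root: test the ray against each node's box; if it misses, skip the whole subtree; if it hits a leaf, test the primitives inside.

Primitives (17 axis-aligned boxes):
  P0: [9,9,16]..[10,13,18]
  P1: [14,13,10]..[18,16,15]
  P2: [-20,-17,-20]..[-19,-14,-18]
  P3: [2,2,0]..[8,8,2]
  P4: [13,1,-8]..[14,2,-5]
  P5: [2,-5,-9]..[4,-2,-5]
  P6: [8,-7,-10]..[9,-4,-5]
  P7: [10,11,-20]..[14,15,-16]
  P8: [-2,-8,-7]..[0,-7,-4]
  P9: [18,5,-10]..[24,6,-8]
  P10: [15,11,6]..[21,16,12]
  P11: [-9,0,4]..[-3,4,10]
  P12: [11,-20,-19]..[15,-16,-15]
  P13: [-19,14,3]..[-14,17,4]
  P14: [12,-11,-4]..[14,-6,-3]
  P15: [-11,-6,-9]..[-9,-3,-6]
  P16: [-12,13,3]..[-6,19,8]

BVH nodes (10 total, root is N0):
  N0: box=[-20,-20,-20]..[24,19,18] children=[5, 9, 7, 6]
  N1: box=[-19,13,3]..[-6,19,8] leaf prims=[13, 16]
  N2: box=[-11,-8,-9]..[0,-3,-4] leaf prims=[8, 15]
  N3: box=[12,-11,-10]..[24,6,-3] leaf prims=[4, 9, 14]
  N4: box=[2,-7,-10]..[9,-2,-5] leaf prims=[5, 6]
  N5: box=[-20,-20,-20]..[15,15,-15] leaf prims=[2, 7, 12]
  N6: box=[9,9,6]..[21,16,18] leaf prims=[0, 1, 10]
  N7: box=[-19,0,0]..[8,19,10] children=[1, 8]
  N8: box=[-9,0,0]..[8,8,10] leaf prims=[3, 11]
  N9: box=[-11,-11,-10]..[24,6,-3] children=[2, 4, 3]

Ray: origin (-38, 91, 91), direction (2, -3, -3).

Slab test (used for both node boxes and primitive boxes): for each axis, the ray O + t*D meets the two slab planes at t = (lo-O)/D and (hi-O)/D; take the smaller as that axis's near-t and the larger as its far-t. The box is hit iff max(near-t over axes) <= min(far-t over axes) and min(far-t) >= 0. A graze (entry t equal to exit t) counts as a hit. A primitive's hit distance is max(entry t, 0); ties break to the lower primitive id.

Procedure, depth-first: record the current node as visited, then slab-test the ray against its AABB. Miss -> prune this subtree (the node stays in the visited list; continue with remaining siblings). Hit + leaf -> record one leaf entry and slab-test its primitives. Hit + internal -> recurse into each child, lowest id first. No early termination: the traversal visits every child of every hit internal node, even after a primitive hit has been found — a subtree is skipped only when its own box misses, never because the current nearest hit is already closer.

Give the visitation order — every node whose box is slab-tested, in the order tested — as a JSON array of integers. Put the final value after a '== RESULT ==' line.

Walk:
N0 x:[9,31] y:[24,37] z:[73/3,37] -> hit [73/3,31], descend [5, 6, 7, 9]
  N5 x:[9,53/2] y:[76/3,37] z:[106/3,37] -> miss, prune
  N6 x:[47/2,59/2] y:[25,82/3] z:[73/3,85/3] -> hit [25,82/3] leaf, test {P0(miss), P1@t=26, P10@t=53/2}
  N7 x:[19/2,23] y:[24,91/3] z:[27,91/3] -> miss, prune
  N9 x:[27/2,31] y:[85/3,34] z:[94/3,101/3] -> miss, prune

order=[0, 5, 6, 7, 9]  |boxes|=5  |leaves|=1  hit=P1

== RESULT ==
[0, 5, 6, 7, 9]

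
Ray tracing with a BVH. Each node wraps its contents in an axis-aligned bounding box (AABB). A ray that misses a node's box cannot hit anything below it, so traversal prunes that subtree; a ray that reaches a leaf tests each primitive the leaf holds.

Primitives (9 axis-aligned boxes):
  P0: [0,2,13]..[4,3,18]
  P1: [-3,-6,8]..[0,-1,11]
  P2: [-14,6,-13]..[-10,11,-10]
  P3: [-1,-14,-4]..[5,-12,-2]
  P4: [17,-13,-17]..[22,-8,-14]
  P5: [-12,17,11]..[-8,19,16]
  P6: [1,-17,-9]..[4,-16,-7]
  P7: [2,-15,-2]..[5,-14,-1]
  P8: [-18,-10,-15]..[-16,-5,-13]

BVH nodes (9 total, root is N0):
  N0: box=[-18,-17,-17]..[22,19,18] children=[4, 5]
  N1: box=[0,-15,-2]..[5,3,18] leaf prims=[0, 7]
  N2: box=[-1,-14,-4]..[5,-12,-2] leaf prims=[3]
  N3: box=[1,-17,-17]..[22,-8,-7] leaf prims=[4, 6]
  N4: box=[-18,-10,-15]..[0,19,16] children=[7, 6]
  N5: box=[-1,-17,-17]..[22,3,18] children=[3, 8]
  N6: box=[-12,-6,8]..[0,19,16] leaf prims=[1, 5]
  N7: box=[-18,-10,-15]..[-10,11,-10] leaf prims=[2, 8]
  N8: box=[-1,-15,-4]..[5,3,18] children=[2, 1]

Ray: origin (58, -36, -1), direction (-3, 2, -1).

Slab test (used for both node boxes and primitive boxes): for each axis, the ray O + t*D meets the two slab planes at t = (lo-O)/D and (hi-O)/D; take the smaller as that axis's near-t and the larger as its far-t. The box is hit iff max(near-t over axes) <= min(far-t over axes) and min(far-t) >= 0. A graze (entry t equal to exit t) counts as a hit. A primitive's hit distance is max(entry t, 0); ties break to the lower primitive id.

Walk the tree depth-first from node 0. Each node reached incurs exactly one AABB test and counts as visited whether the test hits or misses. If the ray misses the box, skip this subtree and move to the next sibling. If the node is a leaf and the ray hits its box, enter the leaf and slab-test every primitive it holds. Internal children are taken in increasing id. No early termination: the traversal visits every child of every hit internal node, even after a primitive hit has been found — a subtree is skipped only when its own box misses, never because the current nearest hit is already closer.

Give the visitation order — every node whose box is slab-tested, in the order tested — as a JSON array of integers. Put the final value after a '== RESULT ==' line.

Traverse from the root:
N0 x:[12,76/3] y:[19/2,55/2] z:[-19,16] -> hit [12,16], descend [4, 5]
  N4 x:[58/3,76/3] y:[13,55/2] z:[-17,14] -> miss, prune
  N5 x:[12,59/3] y:[19/2,39/2] z:[-19,16] -> hit [12,16], descend [3, 8]
    N3 x:[12,19] y:[19/2,14] z:[6,16] -> hit [12,14] leaf, test {P4@t=13, P6(miss)}
    N8 x:[53/3,59/3] y:[21/2,39/2] z:[-19,3] -> miss, prune

5 AABB tests over nodes [0, 4, 5, 3, 8]; 1 leaf entered; closest P4.

== RESULT ==
[0, 4, 5, 3, 8]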